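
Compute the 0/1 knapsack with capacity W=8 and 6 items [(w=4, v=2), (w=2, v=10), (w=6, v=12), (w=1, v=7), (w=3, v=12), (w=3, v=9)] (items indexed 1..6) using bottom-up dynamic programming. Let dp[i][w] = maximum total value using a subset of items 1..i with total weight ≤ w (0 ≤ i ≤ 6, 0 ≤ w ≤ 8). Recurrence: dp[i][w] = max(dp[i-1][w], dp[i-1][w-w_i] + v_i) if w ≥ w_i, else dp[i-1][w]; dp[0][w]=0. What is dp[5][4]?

19

i\w   0   1   2   3   4   5   6   7   8
  0   0   0   0   0   0   0   0   0   0
  1   0   0   0   0   2   2   2   2   2
  2   0   0  10  10  10  10  12  12  12
  3   0   0  10  10  10  10  12  12  22
  4   0   7  10  17  17  17  17  19  22
  5   0   7  10  17  19  22  29  29  29
  6   0   7  10  17  19  22  29  29  31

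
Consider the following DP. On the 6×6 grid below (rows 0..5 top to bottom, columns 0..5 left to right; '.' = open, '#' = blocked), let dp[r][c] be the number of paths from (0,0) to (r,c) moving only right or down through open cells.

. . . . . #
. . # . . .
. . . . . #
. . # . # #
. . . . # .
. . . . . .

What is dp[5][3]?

r\c   0   1   2   3   4   5
  0   1   1   1   1   1   0
  1   1   2   0   1   2   2
  2   1   3   3   4   6   0
  3   1   4   0   4   0   0
  4   1   5   5   9   0   0
  5   1   6  11  20  20  20

20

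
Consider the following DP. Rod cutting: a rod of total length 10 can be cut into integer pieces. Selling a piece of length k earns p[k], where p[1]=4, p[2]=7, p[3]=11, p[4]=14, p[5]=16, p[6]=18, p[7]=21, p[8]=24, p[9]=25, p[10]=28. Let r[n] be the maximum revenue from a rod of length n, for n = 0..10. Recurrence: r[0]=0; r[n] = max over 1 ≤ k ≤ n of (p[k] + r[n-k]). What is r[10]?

40

   n    0    1    2    3    4    5    6    7    8    9   10
r[n]    0    4    8   12   16   20   24   28   32   36   40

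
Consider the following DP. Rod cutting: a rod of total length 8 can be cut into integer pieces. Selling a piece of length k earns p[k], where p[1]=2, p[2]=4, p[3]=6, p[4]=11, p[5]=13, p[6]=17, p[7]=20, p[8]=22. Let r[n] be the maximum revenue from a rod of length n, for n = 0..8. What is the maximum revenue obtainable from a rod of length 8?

22

   n    0    1    2    3    4    5    6    7    8
r[n]    0    2    4    6   11   13   17   20   22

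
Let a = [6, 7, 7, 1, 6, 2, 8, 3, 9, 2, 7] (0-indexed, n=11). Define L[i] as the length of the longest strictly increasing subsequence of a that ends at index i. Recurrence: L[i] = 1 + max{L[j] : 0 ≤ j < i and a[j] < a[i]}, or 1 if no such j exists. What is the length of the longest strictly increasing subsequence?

4

   i    0    1    2    3    4    5    6    7    8    9   10
a[i]    6    7    7    1    6    2    8    3    9    2    7
L[i]    1    2    2    1    2    2    3    3    4    2    4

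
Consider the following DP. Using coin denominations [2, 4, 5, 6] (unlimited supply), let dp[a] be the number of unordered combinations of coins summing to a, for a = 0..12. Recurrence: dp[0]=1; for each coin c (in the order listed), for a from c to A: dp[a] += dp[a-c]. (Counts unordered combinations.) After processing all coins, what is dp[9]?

2

after  coin     0     1     2     3     4     5     6     7     8     9    10    11    12
          2     1     0     1     0     1     0     1     0     1     0     1     0     1
          4     1     0     1     0     2     0     2     0     3     0     3     0     4
          5     1     0     1     0     2     1     2     1     3     2     4     2     5
          6     1     0     1     0     2     1     3     1     4     2     6     3     8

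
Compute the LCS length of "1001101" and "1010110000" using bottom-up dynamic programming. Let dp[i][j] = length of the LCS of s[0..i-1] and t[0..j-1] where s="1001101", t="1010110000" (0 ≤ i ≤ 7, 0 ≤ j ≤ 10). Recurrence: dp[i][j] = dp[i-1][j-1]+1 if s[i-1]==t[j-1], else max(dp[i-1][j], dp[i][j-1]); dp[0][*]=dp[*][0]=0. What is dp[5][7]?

   ''  1  0  1  0  1  1  0  0  0  0
''  0  0  0  0  0  0  0  0  0  0  0
 1  0  1  1  1  1  1  1  1  1  1  1
 0  0  1  2  2  2  2  2  2  2  2  2
 0  0  1  2  2  3  3  3  3  3  3  3
 1  0  1  2  3  3  4  4  4  4  4  4
 1  0  1  2  3  3  4  5  5  5  5  5
 0  0  1  2  3  4  4  5  6  6  6  6
 1  0  1  2  3  4  5  5  6  6  6  6

5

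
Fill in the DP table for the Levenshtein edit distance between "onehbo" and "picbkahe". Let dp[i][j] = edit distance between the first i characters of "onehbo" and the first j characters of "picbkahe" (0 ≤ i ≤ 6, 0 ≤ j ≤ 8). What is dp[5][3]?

5

   ''  p  i  c  b  k  a  h  e
''  0  1  2  3  4  5  6  7  8
 o  1  1  2  3  4  5  6  7  8
 n  2  2  2  3  4  5  6  7  8
 e  3  3  3  3  4  5  6  7  7
 h  4  4  4  4  4  5  6  6  7
 b  5  5  5  5  4  5  6  7  7
 o  6  6  6  6  5  5  6  7  8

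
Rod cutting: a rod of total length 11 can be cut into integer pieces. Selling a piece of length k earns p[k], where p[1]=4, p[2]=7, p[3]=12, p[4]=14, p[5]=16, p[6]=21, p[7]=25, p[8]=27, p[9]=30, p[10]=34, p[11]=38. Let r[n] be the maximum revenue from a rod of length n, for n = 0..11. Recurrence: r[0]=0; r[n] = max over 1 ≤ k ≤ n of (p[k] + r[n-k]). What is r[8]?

   n    0    1    2    3    4    5    6    7    8    9   10   11
r[n]    0    4    8   12   16   20   24   28   32   36   40   44

32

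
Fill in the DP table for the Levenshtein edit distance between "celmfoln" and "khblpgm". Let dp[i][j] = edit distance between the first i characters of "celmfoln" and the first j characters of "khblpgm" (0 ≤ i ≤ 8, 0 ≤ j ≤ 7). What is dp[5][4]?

5

   ''  k  h  b  l  p  g  m
''  0  1  2  3  4  5  6  7
 c  1  1  2  3  4  5  6  7
 e  2  2  2  3  4  5  6  7
 l  3  3  3  3  3  4  5  6
 m  4  4  4  4  4  4  5  5
 f  5  5  5  5  5  5  5  6
 o  6  6  6  6  6  6  6  6
 l  7  7  7  7  6  7  7  7
 n  8  8  8  8  7  7  8  8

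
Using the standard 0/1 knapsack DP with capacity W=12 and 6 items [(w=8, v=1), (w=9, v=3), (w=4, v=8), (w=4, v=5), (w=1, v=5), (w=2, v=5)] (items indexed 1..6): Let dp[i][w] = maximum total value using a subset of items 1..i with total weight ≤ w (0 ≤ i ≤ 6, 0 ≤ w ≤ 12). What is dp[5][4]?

8

i\w   0   1   2   3   4   5   6   7   8   9  10  11  12
  0   0   0   0   0   0   0   0   0   0   0   0   0   0
  1   0   0   0   0   0   0   0   0   1   1   1   1   1
  2   0   0   0   0   0   0   0   0   1   3   3   3   3
  3   0   0   0   0   8   8   8   8   8   8   8   8   9
  4   0   0   0   0   8   8   8   8  13  13  13  13  13
  5   0   5   5   5   8  13  13  13  13  18  18  18  18
  6   0   5   5  10  10  13  13  18  18  18  18  23  23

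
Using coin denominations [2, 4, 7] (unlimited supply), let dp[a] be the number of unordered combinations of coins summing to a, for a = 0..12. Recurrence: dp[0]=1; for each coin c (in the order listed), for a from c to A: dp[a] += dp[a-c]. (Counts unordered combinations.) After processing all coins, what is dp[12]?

4

after  coin     0     1     2     3     4     5     6     7     8     9    10    11    12
          2     1     0     1     0     1     0     1     0     1     0     1     0     1
          4     1     0     1     0     2     0     2     0     3     0     3     0     4
          7     1     0     1     0     2     0     2     1     3     1     3     2     4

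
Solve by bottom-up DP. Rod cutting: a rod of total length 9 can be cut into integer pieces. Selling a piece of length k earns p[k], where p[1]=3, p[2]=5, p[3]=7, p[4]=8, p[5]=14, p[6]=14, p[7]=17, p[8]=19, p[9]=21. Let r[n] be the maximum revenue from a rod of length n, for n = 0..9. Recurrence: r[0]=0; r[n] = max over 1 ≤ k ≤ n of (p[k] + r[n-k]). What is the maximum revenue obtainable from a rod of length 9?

27

   n    0    1    2    3    4    5    6    7    8    9
r[n]    0    3    6    9   12   15   18   21   24   27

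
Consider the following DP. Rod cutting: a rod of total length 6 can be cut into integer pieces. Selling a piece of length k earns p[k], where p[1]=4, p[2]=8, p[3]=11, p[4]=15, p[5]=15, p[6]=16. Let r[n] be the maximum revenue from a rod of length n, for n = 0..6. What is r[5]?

20

   n    0    1    2    3    4    5    6
r[n]    0    4    8   12   16   20   24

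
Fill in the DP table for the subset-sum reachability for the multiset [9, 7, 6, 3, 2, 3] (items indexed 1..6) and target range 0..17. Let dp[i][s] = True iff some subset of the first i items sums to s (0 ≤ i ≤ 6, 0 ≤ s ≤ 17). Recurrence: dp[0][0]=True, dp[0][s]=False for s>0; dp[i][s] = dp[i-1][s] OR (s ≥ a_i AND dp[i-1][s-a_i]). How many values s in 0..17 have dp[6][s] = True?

16

i\s   0   1   2   3   4   5   6   7   8   9  10  11  12  13  14  15  16  17
  0   T   F   F   F   F   F   F   F   F   F   F   F   F   F   F   F   F   F
  1   T   F   F   F   F   F   F   F   F   T   F   F   F   F   F   F   F   F
  2   T   F   F   F   F   F   F   T   F   T   F   F   F   F   F   F   T   F
  3   T   F   F   F   F   F   T   T   F   T   F   F   F   T   F   T   T   F
  4   T   F   F   T   F   F   T   T   F   T   T   F   T   T   F   T   T   F
  5   T   F   T   T   F   T   T   T   T   T   T   T   T   T   T   T   T   T
  6   T   F   T   T   F   T   T   T   T   T   T   T   T   T   T   T   T   T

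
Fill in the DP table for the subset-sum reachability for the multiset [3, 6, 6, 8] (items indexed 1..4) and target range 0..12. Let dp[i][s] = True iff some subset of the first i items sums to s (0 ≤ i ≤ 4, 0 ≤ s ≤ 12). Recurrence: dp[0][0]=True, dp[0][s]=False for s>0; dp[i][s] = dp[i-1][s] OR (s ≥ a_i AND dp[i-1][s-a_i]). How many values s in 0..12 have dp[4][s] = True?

i\s   0   1   2   3   4   5   6   7   8   9  10  11  12
  0   T   F   F   F   F   F   F   F   F   F   F   F   F
  1   T   F   F   T   F   F   F   F   F   F   F   F   F
  2   T   F   F   T   F   F   T   F   F   T   F   F   F
  3   T   F   F   T   F   F   T   F   F   T   F   F   T
  4   T   F   F   T   F   F   T   F   T   T   F   T   T

7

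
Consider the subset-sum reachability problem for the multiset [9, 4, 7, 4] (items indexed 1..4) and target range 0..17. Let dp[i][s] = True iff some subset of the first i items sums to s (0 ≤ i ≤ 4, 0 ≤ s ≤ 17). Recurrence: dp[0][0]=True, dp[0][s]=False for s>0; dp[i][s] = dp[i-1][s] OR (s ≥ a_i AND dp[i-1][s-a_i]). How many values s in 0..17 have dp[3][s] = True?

7

i\s   0   1   2   3   4   5   6   7   8   9  10  11  12  13  14  15  16  17
  0   T   F   F   F   F   F   F   F   F   F   F   F   F   F   F   F   F   F
  1   T   F   F   F   F   F   F   F   F   T   F   F   F   F   F   F   F   F
  2   T   F   F   F   T   F   F   F   F   T   F   F   F   T   F   F   F   F
  3   T   F   F   F   T   F   F   T   F   T   F   T   F   T   F   F   T   F
  4   T   F   F   F   T   F   F   T   T   T   F   T   F   T   F   T   T   T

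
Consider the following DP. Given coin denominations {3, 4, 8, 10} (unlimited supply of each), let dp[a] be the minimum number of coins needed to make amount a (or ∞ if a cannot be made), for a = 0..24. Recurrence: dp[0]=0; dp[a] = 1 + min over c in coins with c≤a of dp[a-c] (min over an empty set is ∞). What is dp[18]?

 a  0  1  2  3  4  5  6  7  8  9 10 11 12 13 14 15 16 17 18 19 20 21 22 23 24
dp  0  -  -  1  1  -  2  2  1  3  1  2  2  2  2  3  2  3  2  3  2  3  3  3  3
(- denotes ∞ / unreachable)

2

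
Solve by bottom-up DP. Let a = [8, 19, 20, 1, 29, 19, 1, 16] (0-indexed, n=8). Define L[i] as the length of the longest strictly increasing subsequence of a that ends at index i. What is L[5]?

2

   i    0    1    2    3    4    5    6    7
a[i]    8   19   20    1   29   19    1   16
L[i]    1    2    3    1    4    2    1    2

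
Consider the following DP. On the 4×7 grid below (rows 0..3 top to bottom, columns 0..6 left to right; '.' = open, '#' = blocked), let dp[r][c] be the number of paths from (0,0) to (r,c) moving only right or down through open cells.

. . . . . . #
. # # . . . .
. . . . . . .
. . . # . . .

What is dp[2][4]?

r\c   0   1   2   3   4   5   6
  0   1   1   1   1   1   1   0
  1   1   0   0   1   2   3   3
  2   1   1   1   2   4   7  10
  3   1   2   3   0   4  11  21

4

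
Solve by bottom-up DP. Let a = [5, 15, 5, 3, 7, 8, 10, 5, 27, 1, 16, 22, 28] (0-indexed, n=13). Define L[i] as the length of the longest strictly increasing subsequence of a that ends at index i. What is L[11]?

   i    0    1    2    3    4    5    6    7    8    9   10   11   12
a[i]    5   15    5    3    7    8   10    5   27    1   16   22   28
L[i]    1    2    1    1    2    3    4    2    5    1    5    6    7

6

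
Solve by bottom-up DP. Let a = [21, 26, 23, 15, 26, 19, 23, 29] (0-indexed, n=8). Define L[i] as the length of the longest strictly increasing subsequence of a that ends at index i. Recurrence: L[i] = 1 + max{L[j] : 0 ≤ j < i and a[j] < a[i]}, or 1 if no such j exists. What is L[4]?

   i    0    1    2    3    4    5    6    7
a[i]   21   26   23   15   26   19   23   29
L[i]    1    2    2    1    3    2    3    4

3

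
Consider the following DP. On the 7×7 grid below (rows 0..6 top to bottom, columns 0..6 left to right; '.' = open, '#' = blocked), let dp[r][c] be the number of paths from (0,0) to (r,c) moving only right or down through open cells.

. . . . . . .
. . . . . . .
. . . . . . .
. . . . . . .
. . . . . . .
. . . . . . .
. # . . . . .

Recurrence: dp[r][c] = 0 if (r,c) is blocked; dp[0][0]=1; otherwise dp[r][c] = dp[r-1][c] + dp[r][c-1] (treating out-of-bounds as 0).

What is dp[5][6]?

462

r\c   0   1   2   3   4   5   6
  0   1   1   1   1   1   1   1
  1   1   2   3   4   5   6   7
  2   1   3   6  10  15  21  28
  3   1   4  10  20  35  56  84
  4   1   5  15  35  70 126 210
  5   1   6  21  56 126 252 462
  6   1   0  21  77 203 455 917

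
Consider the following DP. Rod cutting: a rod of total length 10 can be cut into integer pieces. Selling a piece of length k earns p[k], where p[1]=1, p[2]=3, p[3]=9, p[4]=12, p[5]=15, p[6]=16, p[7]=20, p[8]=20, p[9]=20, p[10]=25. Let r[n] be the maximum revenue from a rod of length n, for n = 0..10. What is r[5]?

   n    0    1    2    3    4    5    6    7    8    9   10
r[n]    0    1    3    9   12   15   18   21   24   27   30

15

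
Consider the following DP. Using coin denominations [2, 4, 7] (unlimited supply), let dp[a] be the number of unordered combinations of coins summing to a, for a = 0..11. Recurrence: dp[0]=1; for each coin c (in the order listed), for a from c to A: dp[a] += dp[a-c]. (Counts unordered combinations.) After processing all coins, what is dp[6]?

after  coin     0     1     2     3     4     5     6     7     8     9    10    11
          2     1     0     1     0     1     0     1     0     1     0     1     0
          4     1     0     1     0     2     0     2     0     3     0     3     0
          7     1     0     1     0     2     0     2     1     3     1     3     2

2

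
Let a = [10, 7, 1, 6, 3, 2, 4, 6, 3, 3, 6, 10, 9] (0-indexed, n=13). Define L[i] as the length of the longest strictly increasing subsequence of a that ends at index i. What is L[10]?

4

   i    0    1    2    3    4    5    6    7    8    9   10   11   12
a[i]   10    7    1    6    3    2    4    6    3    3    6   10    9
L[i]    1    1    1    2    2    2    3    4    3    3    4    5    5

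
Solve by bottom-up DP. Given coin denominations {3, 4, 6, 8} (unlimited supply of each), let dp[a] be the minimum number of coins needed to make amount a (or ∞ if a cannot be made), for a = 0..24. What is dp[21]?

4

 a  0  1  2  3  4  5  6  7  8  9 10 11 12 13 14 15 16 17 18 19 20 21 22 23 24
dp  0  -  -  1  1  -  1  2  1  2  2  2  2  3  2  3  2  3  3  3  3  4  3  4  3
(- denotes ∞ / unreachable)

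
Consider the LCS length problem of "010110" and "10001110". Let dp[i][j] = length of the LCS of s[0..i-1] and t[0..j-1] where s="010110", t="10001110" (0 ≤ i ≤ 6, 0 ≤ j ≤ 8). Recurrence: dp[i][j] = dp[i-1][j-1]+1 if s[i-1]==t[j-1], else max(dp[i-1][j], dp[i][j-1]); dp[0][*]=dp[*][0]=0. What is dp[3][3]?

   ''  1  0  0  0  1  1  1  0
''  0  0  0  0  0  0  0  0  0
 0  0  0  1  1  1  1  1  1  1
 1  0  1  1  1  1  2  2  2  2
 0  0  1  2  2  2  2  2  2  3
 1  0  1  2  2  2  3  3  3  3
 1  0  1  2  2  2  3  4  4  4
 0  0  1  2  3  3  3  4  4  5

2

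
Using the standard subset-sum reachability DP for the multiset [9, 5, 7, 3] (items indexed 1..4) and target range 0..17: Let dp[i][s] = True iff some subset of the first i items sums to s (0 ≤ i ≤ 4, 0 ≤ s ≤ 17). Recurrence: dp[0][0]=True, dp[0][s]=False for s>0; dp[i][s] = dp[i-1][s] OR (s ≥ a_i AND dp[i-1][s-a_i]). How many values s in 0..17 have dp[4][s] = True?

12

i\s   0   1   2   3   4   5   6   7   8   9  10  11  12  13  14  15  16  17
  0   T   F   F   F   F   F   F   F   F   F   F   F   F   F   F   F   F   F
  1   T   F   F   F   F   F   F   F   F   T   F   F   F   F   F   F   F   F
  2   T   F   F   F   F   T   F   F   F   T   F   F   F   F   T   F   F   F
  3   T   F   F   F   F   T   F   T   F   T   F   F   T   F   T   F   T   F
  4   T   F   F   T   F   T   F   T   T   T   T   F   T   F   T   T   T   T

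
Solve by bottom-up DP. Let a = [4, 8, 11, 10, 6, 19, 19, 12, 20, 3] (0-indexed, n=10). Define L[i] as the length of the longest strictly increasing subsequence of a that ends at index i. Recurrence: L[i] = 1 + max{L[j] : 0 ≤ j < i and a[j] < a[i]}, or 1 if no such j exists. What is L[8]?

5

   i    0    1    2    3    4    5    6    7    8    9
a[i]    4    8   11   10    6   19   19   12   20    3
L[i]    1    2    3    3    2    4    4    4    5    1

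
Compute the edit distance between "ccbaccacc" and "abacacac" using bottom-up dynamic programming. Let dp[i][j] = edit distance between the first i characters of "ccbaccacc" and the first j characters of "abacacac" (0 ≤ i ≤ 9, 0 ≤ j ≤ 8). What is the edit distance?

4

   ''  a  b  a  c  a  c  a  c
''  0  1  2  3  4  5  6  7  8
 c  1  1  2  3  3  4  5  6  7
 c  2  2  2  3  3  4  4  5  6
 b  3  3  2  3  4  4  5  5  6
 a  4  3  3  2  3  4  5  5  6
 c  5  4  4  3  2  3  4  5  5
 c  6  5  5  4  3  3  3  4  5
 a  7  6  6  5  4  3  4  3  4
 c  8  7  7  6  5  4  3  4  3
 c  9  8  8  7  6  5  4  4  4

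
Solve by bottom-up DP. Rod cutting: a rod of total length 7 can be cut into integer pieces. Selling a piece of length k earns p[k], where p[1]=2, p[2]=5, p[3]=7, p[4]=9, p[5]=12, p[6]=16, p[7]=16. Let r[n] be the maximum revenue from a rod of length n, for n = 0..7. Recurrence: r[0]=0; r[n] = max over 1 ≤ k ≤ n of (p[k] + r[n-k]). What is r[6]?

   n    0    1    2    3    4    5    6    7
r[n]    0    2    5    7   10   12   16   18

16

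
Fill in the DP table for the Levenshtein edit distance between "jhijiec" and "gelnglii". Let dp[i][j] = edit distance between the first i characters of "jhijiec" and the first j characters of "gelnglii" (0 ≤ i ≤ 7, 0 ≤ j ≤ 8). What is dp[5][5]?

   ''  g  e  l  n  g  l  i  i
''  0  1  2  3  4  5  6  7  8
 j  1  1  2  3  4  5  6  7  8
 h  2  2  2  3  4  5  6  7  8
 i  3  3  3  3  4  5  6  6  7
 j  4  4  4  4  4  5  6  7  7
 i  5  5  5  5  5  5  6  6  7
 e  6  6  5  6  6  6  6  7  7
 c  7  7  6  6  7  7  7  7  8

5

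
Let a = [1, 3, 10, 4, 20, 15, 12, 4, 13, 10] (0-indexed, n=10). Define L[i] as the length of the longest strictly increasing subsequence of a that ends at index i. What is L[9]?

   i    0    1    2    3    4    5    6    7    8    9
a[i]    1    3   10    4   20   15   12    4   13   10
L[i]    1    2    3    3    4    4    4    3    5    4

4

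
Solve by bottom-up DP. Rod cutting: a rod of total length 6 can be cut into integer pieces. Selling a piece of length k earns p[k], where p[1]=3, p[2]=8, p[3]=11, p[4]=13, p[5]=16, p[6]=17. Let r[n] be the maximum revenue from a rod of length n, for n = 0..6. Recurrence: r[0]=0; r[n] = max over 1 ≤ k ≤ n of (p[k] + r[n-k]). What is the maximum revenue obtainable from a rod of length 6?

   n    0    1    2    3    4    5    6
r[n]    0    3    8   11   16   19   24

24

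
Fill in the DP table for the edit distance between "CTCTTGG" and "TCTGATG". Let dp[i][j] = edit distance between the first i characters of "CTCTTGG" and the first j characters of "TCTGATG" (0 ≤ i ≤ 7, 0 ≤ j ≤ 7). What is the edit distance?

   ''  T  C  T  G  A  T  G
''  0  1  2  3  4  5  6  7
 C  1  1  1  2  3  4  5  6
 T  2  1  2  1  2  3  4  5
 C  3  2  1  2  2  3  4  5
 T  4  3  2  1  2  3  3  4
 T  5  4  3  2  2  3  3  4
 G  6  5  4  3  2  3  4  3
 G  7  6  5  4  3  3  4  4

4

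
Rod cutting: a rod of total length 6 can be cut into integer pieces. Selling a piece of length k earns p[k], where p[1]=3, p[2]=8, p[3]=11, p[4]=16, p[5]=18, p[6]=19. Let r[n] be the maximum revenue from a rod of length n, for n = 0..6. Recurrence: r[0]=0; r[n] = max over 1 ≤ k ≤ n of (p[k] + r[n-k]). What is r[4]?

16

   n    0    1    2    3    4    5    6
r[n]    0    3    8   11   16   19   24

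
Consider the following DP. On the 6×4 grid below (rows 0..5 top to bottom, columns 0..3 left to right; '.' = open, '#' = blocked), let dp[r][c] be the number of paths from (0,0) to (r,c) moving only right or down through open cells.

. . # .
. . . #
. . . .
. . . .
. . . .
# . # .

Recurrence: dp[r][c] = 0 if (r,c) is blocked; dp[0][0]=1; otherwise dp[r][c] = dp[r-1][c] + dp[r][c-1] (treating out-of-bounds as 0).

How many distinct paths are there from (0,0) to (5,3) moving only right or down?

r\c   0   1   2   3
  0   1   1   0   0
  1   1   2   2   0
  2   1   3   5   5
  3   1   4   9  14
  4   1   5  14  28
  5   0   5   0  28

28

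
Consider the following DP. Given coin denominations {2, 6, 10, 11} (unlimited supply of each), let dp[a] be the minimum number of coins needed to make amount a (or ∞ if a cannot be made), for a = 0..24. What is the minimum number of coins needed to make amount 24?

3

 a  0  1  2  3  4  5  6  7  8  9 10 11 12 13 14 15 16 17 18 19 20 21 22 23 24
dp  0  -  1  -  2  -  1  -  2  -  1  1  2  2  3  3  2  2  3  3  2  2  2  3  3
(- denotes ∞ / unreachable)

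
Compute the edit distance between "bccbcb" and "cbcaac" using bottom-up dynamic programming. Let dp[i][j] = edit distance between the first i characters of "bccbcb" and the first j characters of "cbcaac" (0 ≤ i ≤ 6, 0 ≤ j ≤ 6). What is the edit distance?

4

   ''  c  b  c  a  a  c
''  0  1  2  3  4  5  6
 b  1  1  1  2  3  4  5
 c  2  1  2  1  2  3  4
 c  3  2  2  2  2  3  3
 b  4  3  2  3  3  3  4
 c  5  4  3  2  3  4  3
 b  6  5  4  3  3  4  4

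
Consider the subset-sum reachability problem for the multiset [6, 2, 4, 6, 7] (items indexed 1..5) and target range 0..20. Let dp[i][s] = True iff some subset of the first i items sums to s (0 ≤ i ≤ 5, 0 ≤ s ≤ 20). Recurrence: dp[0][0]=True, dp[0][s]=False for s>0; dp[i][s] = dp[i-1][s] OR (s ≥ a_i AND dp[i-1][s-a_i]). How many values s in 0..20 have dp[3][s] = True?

i\s   0   1   2   3   4   5   6   7   8   9  10  11  12  13  14  15  16  17  18  19  20
  0   T   F   F   F   F   F   F   F   F   F   F   F   F   F   F   F   F   F   F   F   F
  1   T   F   F   F   F   F   T   F   F   F   F   F   F   F   F   F   F   F   F   F   F
  2   T   F   T   F   F   F   T   F   T   F   F   F   F   F   F   F   F   F   F   F   F
  3   T   F   T   F   T   F   T   F   T   F   T   F   T   F   F   F   F   F   F   F   F
  4   T   F   T   F   T   F   T   F   T   F   T   F   T   F   T   F   T   F   T   F   F
  5   T   F   T   F   T   F   T   T   T   T   T   T   T   T   T   T   T   T   T   T   F

7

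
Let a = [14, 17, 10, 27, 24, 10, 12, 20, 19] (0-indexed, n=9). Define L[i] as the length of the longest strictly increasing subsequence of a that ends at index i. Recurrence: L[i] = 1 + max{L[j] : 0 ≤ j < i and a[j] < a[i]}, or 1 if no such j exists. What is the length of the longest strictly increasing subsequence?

   i    0    1    2    3    4    5    6    7    8
a[i]   14   17   10   27   24   10   12   20   19
L[i]    1    2    1    3    3    1    2    3    3

3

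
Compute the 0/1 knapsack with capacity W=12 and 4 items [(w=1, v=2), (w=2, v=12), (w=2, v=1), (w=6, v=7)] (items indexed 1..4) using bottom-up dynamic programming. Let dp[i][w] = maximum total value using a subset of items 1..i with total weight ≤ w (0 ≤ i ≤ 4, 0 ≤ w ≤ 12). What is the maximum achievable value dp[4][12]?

i\w   0   1   2   3   4   5   6   7   8   9  10  11  12
  0   0   0   0   0   0   0   0   0   0   0   0   0   0
  1   0   2   2   2   2   2   2   2   2   2   2   2   2
  2   0   2  12  14  14  14  14  14  14  14  14  14  14
  3   0   2  12  14  14  15  15  15  15  15  15  15  15
  4   0   2  12  14  14  15  15  15  19  21  21  22  22

22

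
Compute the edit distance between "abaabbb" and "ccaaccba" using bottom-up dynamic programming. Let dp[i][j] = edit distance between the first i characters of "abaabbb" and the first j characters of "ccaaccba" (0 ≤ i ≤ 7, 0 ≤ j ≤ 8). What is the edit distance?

   ''  c  c  a  a  c  c  b  a
''  0  1  2  3  4  5  6  7  8
 a  1  1  2  2  3  4  5  6  7
 b  2  2  2  3  3  4  5  5  6
 a  3  3  3  2  3  4  5  6  5
 a  4  4  4  3  2  3  4  5  6
 b  5  5  5  4  3  3  4  4  5
 b  6  6  6  5  4  4  4  4  5
 b  7  7  7  6  5  5  5  4  5

5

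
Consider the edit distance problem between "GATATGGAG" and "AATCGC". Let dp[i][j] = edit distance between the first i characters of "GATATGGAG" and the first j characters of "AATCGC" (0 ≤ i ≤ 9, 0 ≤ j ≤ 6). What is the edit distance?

   ''  A  A  T  C  G  C
''  0  1  2  3  4  5  6
 G  1  1  2  3  4  4  5
 A  2  1  1  2  3  4  5
 T  3  2  2  1  2  3  4
 A  4  3  2  2  2  3  4
 T  5  4  3  2  3  3  4
 G  6  5  4  3  3  3  4
 G  7  6  5  4  4  3  4
 A  8  7  6  5  5  4  4
 G  9  8  7  6  6  5  5

5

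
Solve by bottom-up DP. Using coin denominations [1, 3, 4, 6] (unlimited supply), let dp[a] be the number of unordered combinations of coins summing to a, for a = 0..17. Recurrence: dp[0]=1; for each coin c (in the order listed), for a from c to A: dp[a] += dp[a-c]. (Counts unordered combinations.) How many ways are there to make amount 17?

30

after  coin     0     1     2     3     4     5     6     7     8     9    10    11    12    13    14    15    16    17
          1     1     1     1     1     1     1     1     1     1     1     1     1     1     1     1     1     1     1
          3     1     1     1     2     2     2     3     3     3     4     4     4     5     5     5     6     6     6
          4     1     1     1     2     3     3     4     5     6     7     8     9    11    12    13    15    17    18
          6     1     1     1     2     3     3     5     6     7     9    11    12    16    18    20    24    28    30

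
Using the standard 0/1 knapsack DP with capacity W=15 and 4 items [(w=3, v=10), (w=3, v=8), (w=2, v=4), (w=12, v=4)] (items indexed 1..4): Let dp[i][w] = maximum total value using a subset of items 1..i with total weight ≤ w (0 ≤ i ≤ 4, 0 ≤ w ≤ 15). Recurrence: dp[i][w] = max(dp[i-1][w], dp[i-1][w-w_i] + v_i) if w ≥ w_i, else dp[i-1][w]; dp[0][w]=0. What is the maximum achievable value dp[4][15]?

22

i\w   0   1   2   3   4   5   6   7   8   9  10  11  12  13  14  15
  0   0   0   0   0   0   0   0   0   0   0   0   0   0   0   0   0
  1   0   0   0  10  10  10  10  10  10  10  10  10  10  10  10  10
  2   0   0   0  10  10  10  18  18  18  18  18  18  18  18  18  18
  3   0   0   4  10  10  14  18  18  22  22  22  22  22  22  22  22
  4   0   0   4  10  10  14  18  18  22  22  22  22  22  22  22  22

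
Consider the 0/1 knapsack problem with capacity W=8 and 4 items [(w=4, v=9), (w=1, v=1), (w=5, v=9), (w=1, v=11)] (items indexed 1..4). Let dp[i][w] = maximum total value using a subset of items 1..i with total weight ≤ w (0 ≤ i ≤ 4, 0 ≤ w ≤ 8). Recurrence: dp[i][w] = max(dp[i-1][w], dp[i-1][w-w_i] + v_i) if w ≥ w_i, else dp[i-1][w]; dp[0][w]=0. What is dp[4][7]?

i\w   0   1   2   3   4   5   6   7   8
  0   0   0   0   0   0   0   0   0   0
  1   0   0   0   0   9   9   9   9   9
  2   0   1   1   1   9  10  10  10  10
  3   0   1   1   1   9  10  10  10  10
  4   0  11  12  12  12  20  21  21  21

21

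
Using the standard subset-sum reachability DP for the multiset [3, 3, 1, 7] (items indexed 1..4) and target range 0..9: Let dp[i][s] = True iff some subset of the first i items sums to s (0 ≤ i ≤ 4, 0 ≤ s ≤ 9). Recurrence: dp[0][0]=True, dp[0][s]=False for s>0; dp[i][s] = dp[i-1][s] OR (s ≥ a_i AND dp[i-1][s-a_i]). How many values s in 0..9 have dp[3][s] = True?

6

i\s   0   1   2   3   4   5   6   7   8   9
  0   T   F   F   F   F   F   F   F   F   F
  1   T   F   F   T   F   F   F   F   F   F
  2   T   F   F   T   F   F   T   F   F   F
  3   T   T   F   T   T   F   T   T   F   F
  4   T   T   F   T   T   F   T   T   T   F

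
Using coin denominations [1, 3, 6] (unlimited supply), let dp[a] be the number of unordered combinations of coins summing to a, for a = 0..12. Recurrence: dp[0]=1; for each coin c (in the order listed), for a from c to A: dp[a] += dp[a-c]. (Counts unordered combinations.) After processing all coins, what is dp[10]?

after  coin     0     1     2     3     4     5     6     7     8     9    10    11    12
          1     1     1     1     1     1     1     1     1     1     1     1     1     1
          3     1     1     1     2     2     2     3     3     3     4     4     4     5
          6     1     1     1     2     2     2     4     4     4     6     6     6     9

6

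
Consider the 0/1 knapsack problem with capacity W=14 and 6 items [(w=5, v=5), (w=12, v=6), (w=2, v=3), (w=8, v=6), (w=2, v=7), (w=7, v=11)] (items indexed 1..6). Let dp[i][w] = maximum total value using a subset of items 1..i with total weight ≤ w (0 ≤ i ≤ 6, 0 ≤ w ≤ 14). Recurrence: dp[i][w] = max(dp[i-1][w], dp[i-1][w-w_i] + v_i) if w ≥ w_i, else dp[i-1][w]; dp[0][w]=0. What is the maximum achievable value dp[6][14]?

23

i\w   0   1   2   3   4   5   6   7   8   9  10  11  12  13  14
  0   0   0   0   0   0   0   0   0   0   0   0   0   0   0   0
  1   0   0   0   0   0   5   5   5   5   5   5   5   5   5   5
  2   0   0   0   0   0   5   5   5   5   5   5   5   6   6   6
  3   0   0   3   3   3   5   5   8   8   8   8   8   8   8   9
  4   0   0   3   3   3   5   5   8   8   8   9   9   9  11  11
  5   0   0   7   7  10  10  10  12  12  15  15  15  16  16  16
  6   0   0   7   7  10  10  10  12  12  18  18  21  21  21  23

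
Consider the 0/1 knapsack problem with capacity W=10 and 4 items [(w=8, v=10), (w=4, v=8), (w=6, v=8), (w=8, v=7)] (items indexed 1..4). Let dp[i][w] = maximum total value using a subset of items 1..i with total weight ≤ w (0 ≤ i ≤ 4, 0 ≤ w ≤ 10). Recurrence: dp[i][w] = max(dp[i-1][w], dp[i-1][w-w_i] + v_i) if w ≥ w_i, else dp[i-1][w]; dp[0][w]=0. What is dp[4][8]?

10

i\w   0   1   2   3   4   5   6   7   8   9  10
  0   0   0   0   0   0   0   0   0   0   0   0
  1   0   0   0   0   0   0   0   0  10  10  10
  2   0   0   0   0   8   8   8   8  10  10  10
  3   0   0   0   0   8   8   8   8  10  10  16
  4   0   0   0   0   8   8   8   8  10  10  16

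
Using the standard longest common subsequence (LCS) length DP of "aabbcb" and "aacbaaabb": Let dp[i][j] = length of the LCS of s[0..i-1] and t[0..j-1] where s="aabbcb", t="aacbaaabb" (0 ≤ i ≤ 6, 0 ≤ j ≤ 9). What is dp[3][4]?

   ''  a  a  c  b  a  a  a  b  b
''  0  0  0  0  0  0  0  0  0  0
 a  0  1  1  1  1  1  1  1  1  1
 a  0  1  2  2  2  2  2  2  2  2
 b  0  1  2  2  3  3  3  3  3  3
 b  0  1  2  2  3  3  3  3  4  4
 c  0  1  2  3  3  3  3  3  4  4
 b  0  1  2  3  4  4  4  4  4  5

3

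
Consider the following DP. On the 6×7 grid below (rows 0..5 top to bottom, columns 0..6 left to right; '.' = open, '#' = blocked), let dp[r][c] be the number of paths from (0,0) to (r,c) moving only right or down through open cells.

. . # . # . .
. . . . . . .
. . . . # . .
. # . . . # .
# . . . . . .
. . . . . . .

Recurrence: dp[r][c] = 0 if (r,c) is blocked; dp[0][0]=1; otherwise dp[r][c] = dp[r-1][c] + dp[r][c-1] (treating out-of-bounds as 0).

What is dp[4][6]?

33

r\c   0   1   2   3   4   5   6
  0   1   1   0   0   0   0   0
  1   1   2   2   2   2   2   2
  2   1   3   5   7   0   2   4
  3   1   0   5  12  12   0   4
  4   0   0   5  17  29  29  33
  5   0   0   5  22  51  80 113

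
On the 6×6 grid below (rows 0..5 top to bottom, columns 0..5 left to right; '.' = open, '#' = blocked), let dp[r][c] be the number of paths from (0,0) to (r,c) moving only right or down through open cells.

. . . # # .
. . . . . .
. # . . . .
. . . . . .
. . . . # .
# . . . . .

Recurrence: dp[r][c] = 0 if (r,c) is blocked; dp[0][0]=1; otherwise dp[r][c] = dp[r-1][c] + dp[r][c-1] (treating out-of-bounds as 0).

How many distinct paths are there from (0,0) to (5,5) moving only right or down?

r\c   0   1   2   3   4   5
  0   1   1   1   0   0   0
  1   1   2   3   3   3   3
  2   1   0   3   6   9  12
  3   1   1   4  10  19  31
  4   1   2   6  16   0  31
  5   0   2   8  24  24  55

55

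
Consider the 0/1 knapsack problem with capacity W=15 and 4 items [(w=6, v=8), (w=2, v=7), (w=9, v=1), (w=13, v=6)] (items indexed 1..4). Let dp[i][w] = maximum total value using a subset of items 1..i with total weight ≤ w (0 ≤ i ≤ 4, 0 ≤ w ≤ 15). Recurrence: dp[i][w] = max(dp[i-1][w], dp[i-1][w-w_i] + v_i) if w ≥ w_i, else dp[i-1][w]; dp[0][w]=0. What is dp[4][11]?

i\w   0   1   2   3   4   5   6   7   8   9  10  11  12  13  14  15
  0   0   0   0   0   0   0   0   0   0   0   0   0   0   0   0   0
  1   0   0   0   0   0   0   8   8   8   8   8   8   8   8   8   8
  2   0   0   7   7   7   7   8   8  15  15  15  15  15  15  15  15
  3   0   0   7   7   7   7   8   8  15  15  15  15  15  15  15  15
  4   0   0   7   7   7   7   8   8  15  15  15  15  15  15  15  15

15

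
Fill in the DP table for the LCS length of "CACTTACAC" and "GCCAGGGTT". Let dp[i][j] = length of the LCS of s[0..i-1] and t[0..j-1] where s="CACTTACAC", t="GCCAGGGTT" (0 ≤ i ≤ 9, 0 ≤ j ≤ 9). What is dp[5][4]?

2

   ''  G  C  C  A  G  G  G  T  T
''  0  0  0  0  0  0  0  0  0  0
 C  0  0  1  1  1  1  1  1  1  1
 A  0  0  1  1  2  2  2  2  2  2
 C  0  0  1  2  2  2  2  2  2  2
 T  0  0  1  2  2  2  2  2  3  3
 T  0  0  1  2  2  2  2  2  3  4
 A  0  0  1  2  3  3  3  3  3  4
 C  0  0  1  2  3  3  3  3  3  4
 A  0  0  1  2  3  3  3  3  3  4
 C  0  0  1  2  3  3  3  3  3  4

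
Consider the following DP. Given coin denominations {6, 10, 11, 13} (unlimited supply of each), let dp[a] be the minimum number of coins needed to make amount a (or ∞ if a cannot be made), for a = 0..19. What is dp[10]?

1

 a  0  1  2  3  4  5  6  7  8  9 10 11 12 13 14 15 16 17 18 19
dp  0  -  -  -  -  -  1  -  -  -  1  1  2  1  -  -  2  2  3  2
(- denotes ∞ / unreachable)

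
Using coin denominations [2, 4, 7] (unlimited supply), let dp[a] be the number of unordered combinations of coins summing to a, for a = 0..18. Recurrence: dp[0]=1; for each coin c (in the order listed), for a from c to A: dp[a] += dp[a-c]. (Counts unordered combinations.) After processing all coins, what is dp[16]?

6

after  coin     0     1     2     3     4     5     6     7     8     9    10    11    12    13    14    15    16    17    18
          2     1     0     1     0     1     0     1     0     1     0     1     0     1     0     1     0     1     0     1
          4     1     0     1     0     2     0     2     0     3     0     3     0     4     0     4     0     5     0     5
          7     1     0     1     0     2     0     2     1     3     1     3     2     4     2     5     3     6     3     7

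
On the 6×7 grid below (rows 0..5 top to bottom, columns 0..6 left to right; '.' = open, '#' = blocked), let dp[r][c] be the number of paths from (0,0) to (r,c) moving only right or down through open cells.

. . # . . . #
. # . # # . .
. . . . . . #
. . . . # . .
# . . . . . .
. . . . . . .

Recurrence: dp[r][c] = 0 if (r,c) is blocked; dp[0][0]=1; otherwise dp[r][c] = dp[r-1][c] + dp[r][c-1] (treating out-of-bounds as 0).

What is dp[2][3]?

r\c   0   1   2   3   4   5   6
  0   1   1   0   0   0   0   0
  1   1   0   0   0   0   0   0
  2   1   1   1   1   1   1   0
  3   1   2   3   4   0   1   1
  4   0   2   5   9   9  10  11
  5   0   2   7  16  25  35  46

1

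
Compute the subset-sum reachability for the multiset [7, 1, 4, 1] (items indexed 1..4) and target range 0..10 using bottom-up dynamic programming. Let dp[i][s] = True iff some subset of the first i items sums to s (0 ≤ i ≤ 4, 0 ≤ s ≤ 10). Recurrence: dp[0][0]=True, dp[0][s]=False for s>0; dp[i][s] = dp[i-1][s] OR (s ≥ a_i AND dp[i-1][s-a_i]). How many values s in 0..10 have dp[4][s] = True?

i\s   0   1   2   3   4   5   6   7   8   9  10
  0   T   F   F   F   F   F   F   F   F   F   F
  1   T   F   F   F   F   F   F   T   F   F   F
  2   T   T   F   F   F   F   F   T   T   F   F
  3   T   T   F   F   T   T   F   T   T   F   F
  4   T   T   T   F   T   T   T   T   T   T   F

9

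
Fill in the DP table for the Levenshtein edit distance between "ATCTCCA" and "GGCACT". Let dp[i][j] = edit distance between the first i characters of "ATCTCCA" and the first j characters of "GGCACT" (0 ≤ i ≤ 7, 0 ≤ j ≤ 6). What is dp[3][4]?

   ''  G  G  C  A  C  T
''  0  1  2  3  4  5  6
 A  1  1  2  3  3  4  5
 T  2  2  2  3  4  4  4
 C  3  3  3  2  3  4  5
 T  4  4  4  3  3  4  4
 C  5  5  5  4  4  3  4
 C  6  6  6  5  5  4  4
 A  7  7  7  6  5  5  5

3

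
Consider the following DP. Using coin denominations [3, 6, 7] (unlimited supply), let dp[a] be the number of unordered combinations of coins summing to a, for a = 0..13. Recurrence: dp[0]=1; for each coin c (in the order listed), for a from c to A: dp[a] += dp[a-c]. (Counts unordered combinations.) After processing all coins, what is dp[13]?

2

after  coin     0     1     2     3     4     5     6     7     8     9    10    11    12    13
          3     1     0     0     1     0     0     1     0     0     1     0     0     1     0
          6     1     0     0     1     0     0     2     0     0     2     0     0     3     0
          7     1     0     0     1     0     0     2     1     0     2     1     0     3     2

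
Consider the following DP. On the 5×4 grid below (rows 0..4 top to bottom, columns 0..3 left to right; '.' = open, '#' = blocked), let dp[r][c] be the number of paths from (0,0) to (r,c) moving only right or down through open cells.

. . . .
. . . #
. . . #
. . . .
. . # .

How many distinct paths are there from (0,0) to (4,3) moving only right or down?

r\c   0   1   2   3
  0   1   1   1   1
  1   1   2   3   0
  2   1   3   6   0
  3   1   4  10  10
  4   1   5   0  10

10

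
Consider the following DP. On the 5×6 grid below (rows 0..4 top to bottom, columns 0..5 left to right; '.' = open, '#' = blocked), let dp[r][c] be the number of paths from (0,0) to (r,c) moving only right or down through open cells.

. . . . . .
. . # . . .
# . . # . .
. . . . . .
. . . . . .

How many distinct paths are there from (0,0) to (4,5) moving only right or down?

27

r\c   0   1   2   3   4   5
  0   1   1   1   1   1   1
  1   1   2   0   1   2   3
  2   0   2   2   0   2   5
  3   0   2   4   4   6  11
  4   0   2   6  10  16  27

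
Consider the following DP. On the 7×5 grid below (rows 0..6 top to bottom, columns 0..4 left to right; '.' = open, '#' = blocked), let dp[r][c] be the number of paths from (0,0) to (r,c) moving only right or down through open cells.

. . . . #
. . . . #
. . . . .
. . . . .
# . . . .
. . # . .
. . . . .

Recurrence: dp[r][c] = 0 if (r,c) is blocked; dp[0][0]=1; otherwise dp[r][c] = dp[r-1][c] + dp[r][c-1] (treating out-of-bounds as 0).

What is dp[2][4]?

r\c   0   1   2   3   4
  0   1   1   1   1   0
  1   1   2   3   4   0
  2   1   3   6  10  10
  3   1   4  10  20  30
  4   0   4  14  34  64
  5   0   4   0  34  98
  6   0   4   4  38 136

10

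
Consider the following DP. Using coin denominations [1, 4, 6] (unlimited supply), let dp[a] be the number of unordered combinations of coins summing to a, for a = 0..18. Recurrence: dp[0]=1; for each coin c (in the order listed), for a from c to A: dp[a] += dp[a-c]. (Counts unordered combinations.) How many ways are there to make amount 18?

12

after  coin     0     1     2     3     4     5     6     7     8     9    10    11    12    13    14    15    16    17    18
          1     1     1     1     1     1     1     1     1     1     1     1     1     1     1     1     1     1     1     1
          4     1     1     1     1     2     2     2     2     3     3     3     3     4     4     4     4     5     5     5
          6     1     1     1     1     2     2     3     3     4     4     5     5     7     7     8     8    10    10    12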